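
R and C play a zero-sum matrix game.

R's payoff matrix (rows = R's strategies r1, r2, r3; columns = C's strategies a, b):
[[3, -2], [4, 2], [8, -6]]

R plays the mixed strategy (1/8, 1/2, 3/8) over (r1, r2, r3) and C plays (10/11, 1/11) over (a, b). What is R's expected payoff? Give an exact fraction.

19/4

Against (10/11, 1/11), each row's expected payoff is r1: 28/11; r2: 42/11; r3: 74/11.
Taking the (1/8, 1/2, 3/8)-weighted average: (1/8)·(28/11) + (1/2)·(42/11) + (3/8)·(74/11) = 19/4.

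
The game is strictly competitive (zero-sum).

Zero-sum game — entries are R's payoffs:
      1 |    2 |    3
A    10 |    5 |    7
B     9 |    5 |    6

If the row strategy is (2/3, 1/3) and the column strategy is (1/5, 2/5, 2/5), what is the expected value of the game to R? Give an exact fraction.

Against (1/5, 2/5, 2/5), each row's expected payoff is A: 34/5; B: 31/5.
Taking the (2/3, 1/3)-weighted average: (2/3)·(34/5) + (1/3)·(31/5) = 33/5.

33/5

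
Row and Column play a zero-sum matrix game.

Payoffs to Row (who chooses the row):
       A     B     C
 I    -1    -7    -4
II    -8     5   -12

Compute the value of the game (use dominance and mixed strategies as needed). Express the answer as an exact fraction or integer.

-26/5

Column A is strictly dominated by C for Column (it gives Row more in every row).
The remaining 2×2 game on (I, II) × (B, C) has no saddle point. Let Row play I with probability p; indifference gives −7p + 5(1−p) = −4p − 12(1−p), so p = 17/20.
Similarly Column's optimal q on B is 2/5, and the value is -7·(2/5) + (-4)·(3/5) = -26/5.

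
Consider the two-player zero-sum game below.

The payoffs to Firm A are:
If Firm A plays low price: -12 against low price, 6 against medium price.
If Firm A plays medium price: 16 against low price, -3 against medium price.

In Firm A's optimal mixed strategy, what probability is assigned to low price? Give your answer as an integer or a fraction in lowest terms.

Row minima are -12 and -3, so Firm A's maximin is -3; column maxima are 16 and 6, so Firm B's minimax is 6. These differ, so the equilibrium is in mixed strategies.
Let Firm A play low price with probability p. Firm B is indifferent when −12p + 16(1−p) = 6p − 3(1−p), giving p = 19/37.

19/37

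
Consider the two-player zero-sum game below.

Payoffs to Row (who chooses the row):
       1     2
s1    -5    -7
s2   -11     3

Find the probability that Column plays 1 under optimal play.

5/8

Row minima are -7 and -11, so Row's maximin is -7; column maxima are -5 and 3, so Column's minimax is -5. These differ, so the equilibrium is in mixed strategies.
Let Column play 1 with probability q. Row is indifferent when −5q − 7(1−q) = −11q + 3(1−q), giving q = 5/8.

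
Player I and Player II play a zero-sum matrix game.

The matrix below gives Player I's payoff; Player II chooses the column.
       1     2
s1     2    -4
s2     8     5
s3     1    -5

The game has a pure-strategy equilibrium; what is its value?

Row minima: -4, 5, -5 → Player I's maximin is 5.
Column maxima: 8, 5 → Player II's minimax is 5.
They coincide at (s2, 2), so the value is 5.

5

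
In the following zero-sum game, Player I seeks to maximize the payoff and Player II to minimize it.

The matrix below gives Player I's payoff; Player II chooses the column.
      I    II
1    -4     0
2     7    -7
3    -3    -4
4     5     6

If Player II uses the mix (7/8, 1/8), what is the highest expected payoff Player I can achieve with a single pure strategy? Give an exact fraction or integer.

1: (-4)·(7/8) + (0)·(1/8) = -7/2.
2: (7)·(7/8) + (-7)·(1/8) = 21/4.
3: (-3)·(7/8) + (-4)·(1/8) = -25/8.
4: (5)·(7/8) + (6)·(1/8) = 41/8.
The best pure response is 2 with expected payoff 21/4.

21/4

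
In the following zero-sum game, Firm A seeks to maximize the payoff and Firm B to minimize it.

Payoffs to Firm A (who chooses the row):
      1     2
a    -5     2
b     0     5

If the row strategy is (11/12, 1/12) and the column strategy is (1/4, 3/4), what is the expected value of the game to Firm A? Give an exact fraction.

Against (1/4, 3/4), each row's expected payoff is a: 1/4; b: 15/4.
Taking the (11/12, 1/12)-weighted average: (11/12)·(1/4) + (1/12)·(15/4) = 13/24.

13/24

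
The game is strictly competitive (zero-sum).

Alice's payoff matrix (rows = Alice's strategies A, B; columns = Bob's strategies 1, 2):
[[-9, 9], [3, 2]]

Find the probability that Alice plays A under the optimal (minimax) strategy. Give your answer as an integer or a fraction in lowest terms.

Row minima are -9 and 2, so Alice's maximin is 2; column maxima are 3 and 9, so Bob's minimax is 3. These differ, so the equilibrium is in mixed strategies.
Let Alice play A with probability p. Bob is indifferent when −9p + 3(1−p) = 9p + 2(1−p), giving p = 1/19.

1/19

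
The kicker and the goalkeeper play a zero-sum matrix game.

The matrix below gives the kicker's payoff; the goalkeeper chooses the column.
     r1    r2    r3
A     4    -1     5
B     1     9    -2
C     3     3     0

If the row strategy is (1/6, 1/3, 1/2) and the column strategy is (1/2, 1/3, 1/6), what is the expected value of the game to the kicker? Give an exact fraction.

49/18

Against (1/2, 1/3, 1/6), each row's expected payoff is A: 5/2; B: 19/6; C: 5/2.
Taking the (1/6, 1/3, 1/2)-weighted average: (1/6)·(5/2) + (1/3)·(19/6) + (1/2)·(5/2) = 49/18.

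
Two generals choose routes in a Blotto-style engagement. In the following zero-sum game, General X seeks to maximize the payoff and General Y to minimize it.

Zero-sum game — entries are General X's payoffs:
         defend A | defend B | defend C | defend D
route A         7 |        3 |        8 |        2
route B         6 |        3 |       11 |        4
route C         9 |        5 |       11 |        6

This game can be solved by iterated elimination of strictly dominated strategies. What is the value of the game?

5

Column defend A is strictly dominated by defend B for General Y (3<7, 3<6, 5<9); eliminate defend A.
Column defend C is strictly dominated by defend B for General Y (3<8, 3<11, 5<11); eliminate defend C.
Row route A is strictly dominated by row route C (5>3, 6>2); eliminate route A.
Column defend D is strictly dominated by defend B for General Y (3<4, 5<6); eliminate defend D.
Row route B is strictly dominated by row route C (5>3); eliminate route B.
Only (route C, defend B) remains, with payoff 5.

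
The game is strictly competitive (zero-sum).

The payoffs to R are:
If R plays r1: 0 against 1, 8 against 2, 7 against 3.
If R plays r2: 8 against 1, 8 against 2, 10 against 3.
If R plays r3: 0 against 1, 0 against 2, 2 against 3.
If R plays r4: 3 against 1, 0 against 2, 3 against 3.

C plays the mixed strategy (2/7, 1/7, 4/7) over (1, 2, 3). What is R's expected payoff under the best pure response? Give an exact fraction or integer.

64/7

r1: (0)·(2/7) + (8)·(1/7) + (7)·(4/7) = 36/7.
r2: (8)·(2/7) + (8)·(1/7) + (10)·(4/7) = 64/7.
r3: (0)·(2/7) + (0)·(1/7) + (2)·(4/7) = 8/7.
r4: (3)·(2/7) + (0)·(1/7) + (3)·(4/7) = 18/7.
The best pure response is r2 with expected payoff 64/7.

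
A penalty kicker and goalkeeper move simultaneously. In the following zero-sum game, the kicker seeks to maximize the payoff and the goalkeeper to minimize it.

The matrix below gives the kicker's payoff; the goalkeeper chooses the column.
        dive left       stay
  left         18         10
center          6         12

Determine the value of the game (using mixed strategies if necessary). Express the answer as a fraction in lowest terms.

Row minima are 10 and 6, so the kicker's maximin is 10; column maxima are 18 and 12, so the goalkeeper's minimax is 12. These differ, so the equilibrium is in mixed strategies.
Let the kicker play left with probability p. The goalkeeper is indifferent when 18p + 6(1−p) = 10p + 12(1−p), giving p = 3/7.
Let the goalkeeper play dive left with probability q. The kicker is indifferent when 18q + 10(1−q) = 6q + 12(1−q), giving q = 1/7.
The value is 18·(1/7) + (10)·(6/7) = 78/7.

78/7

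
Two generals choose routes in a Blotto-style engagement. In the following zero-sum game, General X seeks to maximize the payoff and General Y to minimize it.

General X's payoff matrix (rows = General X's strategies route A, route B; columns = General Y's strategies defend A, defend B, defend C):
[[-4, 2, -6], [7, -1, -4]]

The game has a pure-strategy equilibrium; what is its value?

-4

Row minima: -6, -4 → General X's maximin is -4.
Column maxima: 7, 2, -4 → General Y's minimax is -4.
They coincide at (route B, defend C), so the value is -4.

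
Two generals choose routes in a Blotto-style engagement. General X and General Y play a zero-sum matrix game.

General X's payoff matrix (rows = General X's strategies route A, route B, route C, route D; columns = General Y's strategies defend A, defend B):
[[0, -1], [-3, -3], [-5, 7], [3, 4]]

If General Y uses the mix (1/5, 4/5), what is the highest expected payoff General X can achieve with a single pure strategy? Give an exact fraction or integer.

route A: (0)·(1/5) + (-1)·(4/5) = -4/5.
route B: (-3)·(1/5) + (-3)·(4/5) = -3.
route C: (-5)·(1/5) + (7)·(4/5) = 23/5.
route D: (3)·(1/5) + (4)·(4/5) = 19/5.
The best pure response is route C with expected payoff 23/5.

23/5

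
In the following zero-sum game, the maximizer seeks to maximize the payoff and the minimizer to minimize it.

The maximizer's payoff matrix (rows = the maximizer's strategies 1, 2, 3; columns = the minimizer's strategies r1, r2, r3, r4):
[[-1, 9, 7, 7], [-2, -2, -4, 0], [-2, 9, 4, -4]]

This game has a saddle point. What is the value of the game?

-1

Row minima: -1, -4, -4 → the maximizer's maximin is -1.
Column maxima: -1, 9, 7, 7 → the minimizer's minimax is -1.
They coincide at (1, r1), so the value is -1.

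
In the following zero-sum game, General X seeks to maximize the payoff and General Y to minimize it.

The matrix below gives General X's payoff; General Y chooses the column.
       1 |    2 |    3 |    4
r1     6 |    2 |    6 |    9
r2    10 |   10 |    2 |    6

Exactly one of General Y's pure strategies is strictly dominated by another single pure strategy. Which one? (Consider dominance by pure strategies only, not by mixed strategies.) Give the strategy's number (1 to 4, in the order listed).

4

General Y prefers columns that give General X less. Compare 4 with 3: 6 < 9, 2 < 6.
So 3 strictly dominates 4 for General Y; 4 is strictly dominated.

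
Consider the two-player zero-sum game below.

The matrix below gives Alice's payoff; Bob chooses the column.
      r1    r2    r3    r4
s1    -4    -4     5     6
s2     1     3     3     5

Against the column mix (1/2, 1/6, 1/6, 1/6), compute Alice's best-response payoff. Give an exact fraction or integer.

s1: (-4)·(1/2) + (-4)·(1/6) + (5)·(1/6) + (6)·(1/6) = -5/6.
s2: (1)·(1/2) + (3)·(1/6) + (3)·(1/6) + (5)·(1/6) = 7/3.
The best pure response is s2 with expected payoff 7/3.

7/3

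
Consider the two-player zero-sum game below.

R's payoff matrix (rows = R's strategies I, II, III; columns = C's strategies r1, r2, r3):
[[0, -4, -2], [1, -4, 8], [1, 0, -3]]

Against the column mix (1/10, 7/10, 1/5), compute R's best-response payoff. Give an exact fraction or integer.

I: (0)·(1/10) + (-4)·(7/10) + (-2)·(1/5) = -16/5.
II: (1)·(1/10) + (-4)·(7/10) + (8)·(1/5) = -11/10.
III: (1)·(1/10) + (0)·(7/10) + (-3)·(1/5) = -1/2.
The best pure response is III with expected payoff -1/2.

-1/2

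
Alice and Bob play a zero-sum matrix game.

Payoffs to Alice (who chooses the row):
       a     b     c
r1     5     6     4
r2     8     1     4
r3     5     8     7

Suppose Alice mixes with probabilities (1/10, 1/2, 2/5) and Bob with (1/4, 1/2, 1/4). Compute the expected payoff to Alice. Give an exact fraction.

Against (1/4, 1/2, 1/4), each row's expected payoff is r1: 21/4; r2: 7/2; r3: 7.
Taking the (1/10, 1/2, 2/5)-weighted average: (1/10)·(21/4) + (1/2)·(7/2) + (2/5)·(7) = 203/40.

203/40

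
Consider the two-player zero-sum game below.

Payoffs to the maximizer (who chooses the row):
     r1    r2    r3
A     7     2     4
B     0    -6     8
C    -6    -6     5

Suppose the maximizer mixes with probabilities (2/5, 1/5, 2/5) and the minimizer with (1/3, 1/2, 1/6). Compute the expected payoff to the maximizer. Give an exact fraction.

-2/5

Against (1/3, 1/2, 1/6), each row's expected payoff is A: 4; B: -5/3; C: -25/6.
Taking the (2/5, 1/5, 2/5)-weighted average: (2/5)·(4) + (1/5)·(-5/3) + (2/5)·(-25/6) = -2/5.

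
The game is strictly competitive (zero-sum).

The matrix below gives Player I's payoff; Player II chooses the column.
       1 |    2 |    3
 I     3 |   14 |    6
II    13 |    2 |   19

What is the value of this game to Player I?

8

Column 3 is strictly dominated by 1 for Player II (it gives Player I more in every row).
The remaining 2×2 game on (I, II) × (1, 2) has no saddle point. Let Player I play I with probability p; indifference gives 3p + 13(1−p) = 14p + 2(1−p), so p = 1/2.
Similarly Player II's optimal q on 1 is 6/11, and the value is 3·(6/11) + (14)·(5/11) = 8.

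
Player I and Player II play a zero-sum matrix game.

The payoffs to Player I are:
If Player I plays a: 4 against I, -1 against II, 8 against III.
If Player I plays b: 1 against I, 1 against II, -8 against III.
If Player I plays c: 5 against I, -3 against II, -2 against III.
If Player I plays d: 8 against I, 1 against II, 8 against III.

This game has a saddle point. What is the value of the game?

1

Row minima: -1, -8, -3, 1 → Player I's maximin is 1.
Column maxima: 8, 1, 8 → Player II's minimax is 1.
They coincide at (d, II), so the value is 1.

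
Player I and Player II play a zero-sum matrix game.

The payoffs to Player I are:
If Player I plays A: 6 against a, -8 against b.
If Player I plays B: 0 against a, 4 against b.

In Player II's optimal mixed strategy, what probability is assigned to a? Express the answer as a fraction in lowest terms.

Row minima are -8 and 0, so Player I's maximin is 0; column maxima are 6 and 4, so Player II's minimax is 4. These differ, so the equilibrium is in mixed strategies.
Let Player II play a with probability q. Player I is indifferent when 6q − 8(1−q) = 4(1−q), giving q = 2/3.

2/3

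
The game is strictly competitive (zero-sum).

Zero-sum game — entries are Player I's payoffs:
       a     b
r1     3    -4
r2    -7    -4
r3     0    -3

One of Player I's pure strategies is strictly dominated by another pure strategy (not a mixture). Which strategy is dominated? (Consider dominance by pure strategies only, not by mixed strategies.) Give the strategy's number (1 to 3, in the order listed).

Compare r2 with r3: 0 > -7, -3 > -4.
So r3 strictly dominates r2 for Player I; r2 is strictly dominated.

2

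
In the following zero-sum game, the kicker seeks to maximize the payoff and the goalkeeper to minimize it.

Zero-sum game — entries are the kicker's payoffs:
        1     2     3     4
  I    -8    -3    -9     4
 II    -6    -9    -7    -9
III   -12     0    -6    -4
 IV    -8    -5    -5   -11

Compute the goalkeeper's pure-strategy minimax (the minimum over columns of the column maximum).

The worst case (largest entry) in each column is 1: -6, 2: 0, 3: -5, 4: 4.
The best (smallest) of these is -6.

-6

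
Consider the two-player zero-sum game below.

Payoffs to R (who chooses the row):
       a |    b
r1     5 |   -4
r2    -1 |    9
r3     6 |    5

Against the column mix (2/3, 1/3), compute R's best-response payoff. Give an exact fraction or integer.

r1: (5)·(2/3) + (-4)·(1/3) = 2.
r2: (-1)·(2/3) + (9)·(1/3) = 7/3.
r3: (6)·(2/3) + (5)·(1/3) = 17/3.
The best pure response is r3 with expected payoff 17/3.

17/3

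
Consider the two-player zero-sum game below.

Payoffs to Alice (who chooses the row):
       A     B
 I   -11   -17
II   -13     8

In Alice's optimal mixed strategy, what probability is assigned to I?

7/9

Row minima are -17 and -13, so Alice's maximin is -13; column maxima are -11 and 8, so Bob's minimax is -11. These differ, so the equilibrium is in mixed strategies.
Let Alice play I with probability p. Bob is indifferent when −11p − 13(1−p) = −17p + 8(1−p), giving p = 7/9.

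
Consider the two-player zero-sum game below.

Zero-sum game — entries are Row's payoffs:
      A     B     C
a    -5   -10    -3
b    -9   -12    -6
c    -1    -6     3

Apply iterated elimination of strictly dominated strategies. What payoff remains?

Column C is strictly dominated by A for Column (-5<-3, -9<-6, -1<3); eliminate C.
Column A is strictly dominated by B for Column (-10<-5, -12<-9, -6<-1); eliminate A.
Row a is strictly dominated by row c (-6>-10); eliminate a.
Row b is strictly dominated by row c (-6>-12); eliminate b.
Only (c, B) remains, with payoff -6.

-6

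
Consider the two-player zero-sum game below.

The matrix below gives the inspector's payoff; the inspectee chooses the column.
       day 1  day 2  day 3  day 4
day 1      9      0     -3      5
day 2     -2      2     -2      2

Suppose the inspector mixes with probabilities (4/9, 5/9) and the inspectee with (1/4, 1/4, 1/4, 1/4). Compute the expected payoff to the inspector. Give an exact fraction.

11/9

Against (1/4, 1/4, 1/4, 1/4), each row's expected payoff is day 1: 11/4; day 2: 0.
Taking the (4/9, 5/9)-weighted average: (4/9)·(11/4) + (5/9)·(0) = 11/9.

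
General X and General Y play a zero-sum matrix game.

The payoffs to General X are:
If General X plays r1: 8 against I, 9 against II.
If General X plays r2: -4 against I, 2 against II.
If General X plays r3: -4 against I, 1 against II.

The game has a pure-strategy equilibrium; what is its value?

8

Row minima: 8, -4, -4 → General X's maximin is 8.
Column maxima: 8, 9 → General Y's minimax is 8.
They coincide at (r1, I), so the value is 8.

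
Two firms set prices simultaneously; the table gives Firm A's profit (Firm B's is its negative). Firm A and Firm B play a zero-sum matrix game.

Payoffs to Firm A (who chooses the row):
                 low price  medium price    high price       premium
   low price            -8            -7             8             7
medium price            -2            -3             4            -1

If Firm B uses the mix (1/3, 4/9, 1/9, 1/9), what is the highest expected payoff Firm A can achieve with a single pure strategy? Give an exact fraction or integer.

low price: (-8)·(1/3) + (-7)·(4/9) + (8)·(1/9) + (7)·(1/9) = -37/9.
medium price: (-2)·(1/3) + (-3)·(4/9) + (4)·(1/9) + (-1)·(1/9) = -5/3.
The best pure response is medium price with expected payoff -5/3.

-5/3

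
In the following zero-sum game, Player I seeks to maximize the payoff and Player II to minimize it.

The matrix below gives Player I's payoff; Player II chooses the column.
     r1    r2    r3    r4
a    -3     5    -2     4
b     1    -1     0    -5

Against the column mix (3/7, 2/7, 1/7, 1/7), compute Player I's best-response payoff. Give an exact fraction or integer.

3/7

a: (-3)·(3/7) + (5)·(2/7) + (-2)·(1/7) + (4)·(1/7) = 3/7.
b: (1)·(3/7) + (-1)·(2/7) + (0)·(1/7) + (-5)·(1/7) = -4/7.
The best pure response is a with expected payoff 3/7.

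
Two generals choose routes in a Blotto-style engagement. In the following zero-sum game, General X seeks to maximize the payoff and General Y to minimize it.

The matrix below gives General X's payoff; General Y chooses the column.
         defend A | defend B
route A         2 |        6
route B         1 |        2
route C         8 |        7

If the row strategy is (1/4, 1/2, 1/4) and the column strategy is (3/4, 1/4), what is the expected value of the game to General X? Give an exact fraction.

53/16

Against (3/4, 1/4), each row's expected payoff is route A: 3; route B: 5/4; route C: 31/4.
Taking the (1/4, 1/2, 1/4)-weighted average: (1/4)·(3) + (1/2)·(5/4) + (1/4)·(31/4) = 53/16.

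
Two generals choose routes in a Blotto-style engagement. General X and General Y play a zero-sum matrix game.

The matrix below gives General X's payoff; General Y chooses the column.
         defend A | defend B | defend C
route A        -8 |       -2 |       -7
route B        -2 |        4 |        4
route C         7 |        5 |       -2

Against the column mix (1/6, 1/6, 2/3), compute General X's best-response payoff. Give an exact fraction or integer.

route A: (-8)·(1/6) + (-2)·(1/6) + (-7)·(2/3) = -19/3.
route B: (-2)·(1/6) + (4)·(1/6) + (4)·(2/3) = 3.
route C: (7)·(1/6) + (5)·(1/6) + (-2)·(2/3) = 2/3.
The best pure response is route B with expected payoff 3.

3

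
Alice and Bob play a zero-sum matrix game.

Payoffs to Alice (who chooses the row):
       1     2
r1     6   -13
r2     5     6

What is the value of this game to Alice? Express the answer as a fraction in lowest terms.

Row minima are -13 and 5, so Alice's maximin is 5; column maxima are 6 and 6, so Bob's minimax is 6. These differ, so the equilibrium is in mixed strategies.
Let Alice play r1 with probability p. Bob is indifferent when 6p + 5(1−p) = −13p + 6(1−p), giving p = 1/20.
Let Bob play 1 with probability q. Alice is indifferent when 6q − 13(1−q) = 5q + 6(1−q), giving q = 19/20.
The value is 6·(19/20) + (-13)·(1/20) = 101/20.

101/20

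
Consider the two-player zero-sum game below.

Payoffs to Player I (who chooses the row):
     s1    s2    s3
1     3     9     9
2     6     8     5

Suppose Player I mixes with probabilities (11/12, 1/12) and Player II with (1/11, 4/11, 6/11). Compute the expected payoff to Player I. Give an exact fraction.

Against (1/11, 4/11, 6/11), each row's expected payoff is 1: 93/11; 2: 68/11.
Taking the (11/12, 1/12)-weighted average: (11/12)·(93/11) + (1/12)·(68/11) = 1091/132.

1091/132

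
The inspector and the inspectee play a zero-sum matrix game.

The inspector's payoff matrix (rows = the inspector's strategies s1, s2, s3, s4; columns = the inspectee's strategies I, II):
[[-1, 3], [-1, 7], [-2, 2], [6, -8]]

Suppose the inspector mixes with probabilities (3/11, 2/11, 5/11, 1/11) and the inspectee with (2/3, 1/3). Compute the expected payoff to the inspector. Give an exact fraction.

7/33

Against (2/3, 1/3), each row's expected payoff is s1: 1/3; s2: 5/3; s3: -2/3; s4: 4/3.
Taking the (3/11, 2/11, 5/11, 1/11)-weighted average: (3/11)·(1/3) + (2/11)·(5/3) + (5/11)·(-2/3) + (1/11)·(4/3) = 7/33.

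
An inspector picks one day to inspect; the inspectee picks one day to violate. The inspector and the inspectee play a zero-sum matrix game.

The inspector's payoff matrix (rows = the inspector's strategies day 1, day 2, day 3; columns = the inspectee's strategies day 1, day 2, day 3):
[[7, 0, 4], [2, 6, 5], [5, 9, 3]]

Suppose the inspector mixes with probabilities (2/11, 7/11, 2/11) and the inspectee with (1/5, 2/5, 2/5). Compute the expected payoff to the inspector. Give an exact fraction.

Against (1/5, 2/5, 2/5), each row's expected payoff is day 1: 3; day 2: 24/5; day 3: 29/5.
Taking the (2/11, 7/11, 2/11)-weighted average: (2/11)·(3) + (7/11)·(24/5) + (2/11)·(29/5) = 256/55.

256/55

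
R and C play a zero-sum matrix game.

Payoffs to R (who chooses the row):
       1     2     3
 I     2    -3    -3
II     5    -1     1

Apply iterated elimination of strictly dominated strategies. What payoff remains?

-1

Row I is strictly dominated by row II (5>2, -1>-3, 1>-3); eliminate I.
Column 1 is strictly dominated by 2 for C (-1<5); eliminate 1.
Column 3 is strictly dominated by 2 for C (-1<1); eliminate 3.
Only (II, 2) remains, with payoff -1.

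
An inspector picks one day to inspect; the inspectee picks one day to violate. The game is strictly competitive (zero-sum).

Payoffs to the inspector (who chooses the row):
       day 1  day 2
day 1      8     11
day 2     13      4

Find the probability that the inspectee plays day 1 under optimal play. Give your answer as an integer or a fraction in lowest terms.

7/12

Row minima are 8 and 4, so the inspector's maximin is 8; column maxima are 13 and 11, so the inspectee's minimax is 11. These differ, so the equilibrium is in mixed strategies.
Let the inspectee play day 1 with probability q. The inspector is indifferent when 8q + 11(1−q) = 13q + 4(1−q), giving q = 7/12.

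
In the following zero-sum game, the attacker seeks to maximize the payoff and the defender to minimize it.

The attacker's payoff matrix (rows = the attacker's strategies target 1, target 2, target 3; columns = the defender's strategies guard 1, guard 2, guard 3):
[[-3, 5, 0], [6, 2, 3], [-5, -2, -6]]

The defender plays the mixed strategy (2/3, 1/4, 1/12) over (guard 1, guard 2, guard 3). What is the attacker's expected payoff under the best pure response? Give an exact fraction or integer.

19/4

target 1: (-3)·(2/3) + (5)·(1/4) + (0)·(1/12) = -3/4.
target 2: (6)·(2/3) + (2)·(1/4) + (3)·(1/12) = 19/4.
target 3: (-5)·(2/3) + (-2)·(1/4) + (-6)·(1/12) = -13/3.
The best pure response is target 2 with expected payoff 19/4.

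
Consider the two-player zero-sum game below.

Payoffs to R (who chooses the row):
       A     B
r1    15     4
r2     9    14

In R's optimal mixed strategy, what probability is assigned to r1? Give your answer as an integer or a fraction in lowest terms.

5/16

Row minima are 4 and 9, so R's maximin is 9; column maxima are 15 and 14, so C's minimax is 14. These differ, so the equilibrium is in mixed strategies.
Let R play r1 with probability p. C is indifferent when 15p + 9(1−p) = 4p + 14(1−p), giving p = 5/16.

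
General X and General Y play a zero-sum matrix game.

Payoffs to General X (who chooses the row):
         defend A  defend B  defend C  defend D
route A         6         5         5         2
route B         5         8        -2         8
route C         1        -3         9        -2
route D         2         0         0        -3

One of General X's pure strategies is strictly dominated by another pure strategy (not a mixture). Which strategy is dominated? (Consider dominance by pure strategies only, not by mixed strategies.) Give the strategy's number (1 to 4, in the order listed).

4

Compare route D with route A: 6 > 2, 5 > 0, 5 > 0, 2 > -3.
So route A strictly dominates route D for General X; route D is strictly dominated.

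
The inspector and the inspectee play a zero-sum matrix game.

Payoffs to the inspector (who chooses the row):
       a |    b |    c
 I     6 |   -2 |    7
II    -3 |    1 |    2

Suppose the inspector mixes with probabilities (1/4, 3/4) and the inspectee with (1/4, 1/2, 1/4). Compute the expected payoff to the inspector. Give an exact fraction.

3/4

Against (1/4, 1/2, 1/4), each row's expected payoff is I: 9/4; II: 1/4.
Taking the (1/4, 3/4)-weighted average: (1/4)·(9/4) + (3/4)·(1/4) = 3/4.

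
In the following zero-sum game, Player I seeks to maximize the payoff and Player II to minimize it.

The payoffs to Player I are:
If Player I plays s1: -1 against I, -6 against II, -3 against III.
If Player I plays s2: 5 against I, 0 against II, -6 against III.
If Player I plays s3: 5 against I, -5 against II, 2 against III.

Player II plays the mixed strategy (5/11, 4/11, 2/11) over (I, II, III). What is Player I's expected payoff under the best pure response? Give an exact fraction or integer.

s1: (-1)·(5/11) + (-6)·(4/11) + (-3)·(2/11) = -35/11.
s2: (5)·(5/11) + (0)·(4/11) + (-6)·(2/11) = 13/11.
s3: (5)·(5/11) + (-5)·(4/11) + (2)·(2/11) = 9/11.
The best pure response is s2 with expected payoff 13/11.

13/11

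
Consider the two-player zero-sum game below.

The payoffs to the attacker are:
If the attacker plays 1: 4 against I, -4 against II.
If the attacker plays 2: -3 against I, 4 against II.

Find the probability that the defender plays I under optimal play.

8/15

Row minima are -4 and -3, so the attacker's maximin is -3; column maxima are 4 and 4, so the defender's minimax is 4. These differ, so the equilibrium is in mixed strategies.
Let the defender play I with probability q. The attacker is indifferent when 4q − 4(1−q) = −3q + 4(1−q), giving q = 8/15.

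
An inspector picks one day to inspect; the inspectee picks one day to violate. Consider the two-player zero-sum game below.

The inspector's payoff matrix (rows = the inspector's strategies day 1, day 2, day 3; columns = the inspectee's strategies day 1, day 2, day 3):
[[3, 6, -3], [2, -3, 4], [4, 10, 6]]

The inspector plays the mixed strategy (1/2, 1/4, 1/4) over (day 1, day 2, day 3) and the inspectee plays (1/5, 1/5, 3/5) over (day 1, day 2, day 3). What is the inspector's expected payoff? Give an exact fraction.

43/20

Against (1/5, 1/5, 3/5), each row's expected payoff is day 1: 0; day 2: 11/5; day 3: 32/5.
Taking the (1/2, 1/4, 1/4)-weighted average: (1/2)·(0) + (1/4)·(11/5) + (1/4)·(32/5) = 43/20.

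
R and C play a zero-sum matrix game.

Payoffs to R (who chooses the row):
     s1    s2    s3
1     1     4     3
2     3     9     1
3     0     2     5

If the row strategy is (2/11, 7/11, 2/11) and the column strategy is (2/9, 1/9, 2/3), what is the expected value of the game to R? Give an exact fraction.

Against (2/9, 1/9, 2/3), each row's expected payoff is 1: 8/3; 2: 7/3; 3: 32/9.
Taking the (2/11, 7/11, 2/11)-weighted average: (2/11)·(8/3) + (7/11)·(7/3) + (2/11)·(32/9) = 259/99.

259/99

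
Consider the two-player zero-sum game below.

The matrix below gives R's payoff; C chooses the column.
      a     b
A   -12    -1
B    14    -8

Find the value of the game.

Row minima are -12 and -8, so R's maximin is -8; column maxima are 14 and -1, so C's minimax is -1. These differ, so the equilibrium is in mixed strategies.
Let R play A with probability p. C is indifferent when −12p + 14(1−p) = −p − 8(1−p), giving p = 2/3.
Let C play a with probability q. R is indifferent when −12q − (1−q) = 14q − 8(1−q), giving q = 7/33.
The value is -12·(7/33) + (-1)·(26/33) = -10/3.

-10/3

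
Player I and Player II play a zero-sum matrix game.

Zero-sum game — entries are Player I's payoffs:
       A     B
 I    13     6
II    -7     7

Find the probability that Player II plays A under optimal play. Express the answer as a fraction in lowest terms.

Row minima are 6 and -7, so Player I's maximin is 6; column maxima are 13 and 7, so Player II's minimax is 7. These differ, so the equilibrium is in mixed strategies.
Let Player II play A with probability q. Player I is indifferent when 13q + 6(1−q) = −7q + 7(1−q), giving q = 1/21.

1/21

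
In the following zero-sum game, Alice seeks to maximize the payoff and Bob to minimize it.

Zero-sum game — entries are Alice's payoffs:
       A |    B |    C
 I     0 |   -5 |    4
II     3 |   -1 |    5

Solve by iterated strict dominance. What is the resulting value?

Row I is strictly dominated by row II (3>0, -1>-5, 5>4); eliminate I.
Column C is strictly dominated by A for Bob (3<5); eliminate C.
Column A is strictly dominated by B for Bob (-1<3); eliminate A.
Only (II, B) remains, with payoff -1.

-1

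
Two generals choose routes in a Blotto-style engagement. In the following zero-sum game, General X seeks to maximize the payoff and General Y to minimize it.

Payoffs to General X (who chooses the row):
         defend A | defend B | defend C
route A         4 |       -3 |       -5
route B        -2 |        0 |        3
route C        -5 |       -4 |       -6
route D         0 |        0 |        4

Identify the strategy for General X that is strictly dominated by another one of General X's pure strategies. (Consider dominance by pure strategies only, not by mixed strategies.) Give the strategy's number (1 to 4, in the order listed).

3

Compare route C with route A: 4 > -5, -3 > -4, -5 > -6.
So route A strictly dominates route C for General X; route C is strictly dominated.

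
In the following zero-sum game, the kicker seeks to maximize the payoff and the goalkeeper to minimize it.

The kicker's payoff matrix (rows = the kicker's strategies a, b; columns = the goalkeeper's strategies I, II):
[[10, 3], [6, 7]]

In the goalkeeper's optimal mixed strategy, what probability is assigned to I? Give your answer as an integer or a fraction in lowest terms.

1/2

Row minima are 3 and 6, so the kicker's maximin is 6; column maxima are 10 and 7, so the goalkeeper's minimax is 7. These differ, so the equilibrium is in mixed strategies.
Let the goalkeeper play I with probability q. The kicker is indifferent when 10q + 3(1−q) = 6q + 7(1−q), giving q = 1/2.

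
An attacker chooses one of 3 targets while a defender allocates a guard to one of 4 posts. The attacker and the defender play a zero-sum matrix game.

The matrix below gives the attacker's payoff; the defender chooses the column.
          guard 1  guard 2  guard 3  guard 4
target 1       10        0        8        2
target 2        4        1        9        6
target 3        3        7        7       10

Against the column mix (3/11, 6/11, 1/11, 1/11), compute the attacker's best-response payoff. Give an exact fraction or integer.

68/11

target 1: (10)·(3/11) + (0)·(6/11) + (8)·(1/11) + (2)·(1/11) = 40/11.
target 2: (4)·(3/11) + (1)·(6/11) + (9)·(1/11) + (6)·(1/11) = 3.
target 3: (3)·(3/11) + (7)·(6/11) + (7)·(1/11) + (10)·(1/11) = 68/11.
The best pure response is target 3 with expected payoff 68/11.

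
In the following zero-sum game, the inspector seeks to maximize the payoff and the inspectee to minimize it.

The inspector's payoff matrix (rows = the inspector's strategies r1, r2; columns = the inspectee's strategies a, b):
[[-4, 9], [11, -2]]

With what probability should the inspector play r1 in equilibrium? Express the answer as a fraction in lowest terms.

Row minima are -4 and -2, so the inspector's maximin is -2; column maxima are 11 and 9, so the inspectee's minimax is 9. These differ, so the equilibrium is in mixed strategies.
Let the inspector play r1 with probability p. The inspectee is indifferent when −4p + 11(1−p) = 9p − 2(1−p), giving p = 1/2.

1/2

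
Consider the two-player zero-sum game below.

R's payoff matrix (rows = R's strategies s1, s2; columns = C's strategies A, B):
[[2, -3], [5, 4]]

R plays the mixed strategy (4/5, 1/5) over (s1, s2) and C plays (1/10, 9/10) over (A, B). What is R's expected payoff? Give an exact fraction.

-59/50

Against (1/10, 9/10), each row's expected payoff is s1: -5/2; s2: 41/10.
Taking the (4/5, 1/5)-weighted average: (4/5)·(-5/2) + (1/5)·(41/10) = -59/50.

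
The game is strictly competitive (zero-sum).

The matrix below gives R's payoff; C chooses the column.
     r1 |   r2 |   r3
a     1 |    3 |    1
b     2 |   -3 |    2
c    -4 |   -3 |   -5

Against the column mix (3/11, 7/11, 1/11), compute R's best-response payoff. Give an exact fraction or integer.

25/11

a: (1)·(3/11) + (3)·(7/11) + (1)·(1/11) = 25/11.
b: (2)·(3/11) + (-3)·(7/11) + (2)·(1/11) = -13/11.
c: (-4)·(3/11) + (-3)·(7/11) + (-5)·(1/11) = -38/11.
The best pure response is a with expected payoff 25/11.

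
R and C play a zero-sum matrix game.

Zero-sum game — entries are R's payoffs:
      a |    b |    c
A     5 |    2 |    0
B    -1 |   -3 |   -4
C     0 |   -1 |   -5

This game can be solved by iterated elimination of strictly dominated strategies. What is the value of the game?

0

Row C is strictly dominated by row A (5>0, 2>-1, 0>-5); eliminate C.
Column a is strictly dominated by b for C (2<5, -3<-1); eliminate a.
Column b is strictly dominated by c for C (0<2, -4<-3); eliminate b.
Row B is strictly dominated by row A (0>-4); eliminate B.
Only (A, c) remains, with payoff 0.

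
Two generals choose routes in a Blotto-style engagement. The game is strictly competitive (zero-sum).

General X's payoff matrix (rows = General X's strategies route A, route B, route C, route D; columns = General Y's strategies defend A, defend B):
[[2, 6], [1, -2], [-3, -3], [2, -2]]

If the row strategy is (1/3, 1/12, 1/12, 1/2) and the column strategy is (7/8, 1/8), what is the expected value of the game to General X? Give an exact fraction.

133/96

Against (7/8, 1/8), each row's expected payoff is route A: 5/2; route B: 5/8; route C: -3; route D: 3/2.
Taking the (1/3, 1/12, 1/12, 1/2)-weighted average: (1/3)·(5/2) + (1/12)·(5/8) + (1/12)·(-3) + (1/2)·(3/2) = 133/96.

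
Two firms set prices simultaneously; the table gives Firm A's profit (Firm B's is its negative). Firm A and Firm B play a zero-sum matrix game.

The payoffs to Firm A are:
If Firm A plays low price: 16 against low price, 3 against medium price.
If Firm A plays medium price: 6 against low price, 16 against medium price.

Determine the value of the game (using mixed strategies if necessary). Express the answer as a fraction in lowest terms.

Row minima are 3 and 6, so Firm A's maximin is 6; column maxima are 16 and 16, so Firm B's minimax is 16. These differ, so the equilibrium is in mixed strategies.
Let Firm A play low price with probability p. Firm B is indifferent when 16p + 6(1−p) = 3p + 16(1−p), giving p = 10/23.
Let Firm B play low price with probability q. Firm A is indifferent when 16q + 3(1−q) = 6q + 16(1−q), giving q = 13/23.
The value is 16·(13/23) + (3)·(10/23) = 238/23.

238/23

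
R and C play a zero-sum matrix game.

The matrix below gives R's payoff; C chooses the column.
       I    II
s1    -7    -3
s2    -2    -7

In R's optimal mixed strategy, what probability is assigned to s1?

5/9

Row minima are -7 and -7, so R's maximin is -7; column maxima are -2 and -3, so C's minimax is -3. These differ, so the equilibrium is in mixed strategies.
Let R play s1 with probability p. C is indifferent when −7p − 2(1−p) = −3p − 7(1−p), giving p = 5/9.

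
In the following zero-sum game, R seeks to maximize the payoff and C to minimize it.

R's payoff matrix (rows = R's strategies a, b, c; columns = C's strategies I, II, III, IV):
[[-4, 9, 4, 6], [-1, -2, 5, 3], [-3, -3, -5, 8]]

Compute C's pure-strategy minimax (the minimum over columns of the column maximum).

-1

The worst case (largest entry) in each column is I: -1, II: 9, III: 5, IV: 8.
The best (smallest) of these is -1.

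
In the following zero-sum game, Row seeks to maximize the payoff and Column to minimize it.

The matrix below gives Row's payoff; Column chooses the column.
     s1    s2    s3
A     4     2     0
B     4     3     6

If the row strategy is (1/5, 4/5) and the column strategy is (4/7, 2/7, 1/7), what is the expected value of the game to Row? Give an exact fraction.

Against (4/7, 2/7, 1/7), each row's expected payoff is A: 20/7; B: 4.
Taking the (1/5, 4/5)-weighted average: (1/5)·(20/7) + (4/5)·(4) = 132/35.

132/35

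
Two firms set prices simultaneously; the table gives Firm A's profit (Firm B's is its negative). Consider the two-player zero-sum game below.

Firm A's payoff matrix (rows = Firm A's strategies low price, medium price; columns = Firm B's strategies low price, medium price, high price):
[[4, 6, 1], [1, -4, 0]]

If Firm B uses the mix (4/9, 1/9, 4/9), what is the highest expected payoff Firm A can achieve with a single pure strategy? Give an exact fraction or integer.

low price: (4)·(4/9) + (6)·(1/9) + (1)·(4/9) = 26/9.
medium price: (1)·(4/9) + (-4)·(1/9) + (0)·(4/9) = 0.
The best pure response is low price with expected payoff 26/9.

26/9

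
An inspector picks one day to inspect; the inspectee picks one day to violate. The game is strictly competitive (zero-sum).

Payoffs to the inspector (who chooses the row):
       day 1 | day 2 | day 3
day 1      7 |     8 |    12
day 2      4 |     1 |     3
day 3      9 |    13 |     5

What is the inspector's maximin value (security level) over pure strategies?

The worst-case payoff for each row is day 1: 7, day 2: 1, day 3: 5.
The best of these is 7.

7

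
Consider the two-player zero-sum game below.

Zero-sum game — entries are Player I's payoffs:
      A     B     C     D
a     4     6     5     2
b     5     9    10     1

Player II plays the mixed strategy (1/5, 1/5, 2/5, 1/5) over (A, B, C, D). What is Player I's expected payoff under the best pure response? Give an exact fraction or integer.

7

a: (4)·(1/5) + (6)·(1/5) + (5)·(2/5) + (2)·(1/5) = 22/5.
b: (5)·(1/5) + (9)·(1/5) + (10)·(2/5) + (1)·(1/5) = 7.
The best pure response is b with expected payoff 7.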